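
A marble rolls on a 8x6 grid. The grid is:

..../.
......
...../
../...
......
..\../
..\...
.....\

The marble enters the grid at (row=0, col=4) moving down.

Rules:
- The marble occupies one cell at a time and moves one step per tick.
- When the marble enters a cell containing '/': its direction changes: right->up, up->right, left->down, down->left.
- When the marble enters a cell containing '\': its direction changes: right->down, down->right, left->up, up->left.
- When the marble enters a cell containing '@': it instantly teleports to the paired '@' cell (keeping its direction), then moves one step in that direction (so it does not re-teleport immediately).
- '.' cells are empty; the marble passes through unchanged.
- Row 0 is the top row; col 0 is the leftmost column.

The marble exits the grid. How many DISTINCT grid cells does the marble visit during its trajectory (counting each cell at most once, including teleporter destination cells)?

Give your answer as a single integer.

Answer: 5

Derivation:
Step 1: enter (0,4), '/' deflects down->left, move left to (0,3)
Step 2: enter (0,3), '.' pass, move left to (0,2)
Step 3: enter (0,2), '.' pass, move left to (0,1)
Step 4: enter (0,1), '.' pass, move left to (0,0)
Step 5: enter (0,0), '.' pass, move left to (0,-1)
Step 6: at (0,-1) — EXIT via left edge, pos 0
Distinct cells visited: 5 (path length 5)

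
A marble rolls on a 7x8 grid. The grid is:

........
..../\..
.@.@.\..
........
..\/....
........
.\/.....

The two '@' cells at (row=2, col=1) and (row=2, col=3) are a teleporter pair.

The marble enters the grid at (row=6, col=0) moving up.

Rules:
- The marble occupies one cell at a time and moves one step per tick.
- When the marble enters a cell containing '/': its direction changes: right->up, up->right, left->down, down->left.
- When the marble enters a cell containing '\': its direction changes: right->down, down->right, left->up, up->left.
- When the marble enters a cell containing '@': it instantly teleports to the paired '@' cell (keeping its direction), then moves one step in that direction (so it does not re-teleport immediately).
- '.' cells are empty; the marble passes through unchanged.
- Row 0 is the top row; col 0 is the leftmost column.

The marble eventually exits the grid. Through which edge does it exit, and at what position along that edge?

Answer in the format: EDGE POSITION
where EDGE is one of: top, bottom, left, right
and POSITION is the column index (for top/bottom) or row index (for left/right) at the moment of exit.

Step 1: enter (6,0), '.' pass, move up to (5,0)
Step 2: enter (5,0), '.' pass, move up to (4,0)
Step 3: enter (4,0), '.' pass, move up to (3,0)
Step 4: enter (3,0), '.' pass, move up to (2,0)
Step 5: enter (2,0), '.' pass, move up to (1,0)
Step 6: enter (1,0), '.' pass, move up to (0,0)
Step 7: enter (0,0), '.' pass, move up to (-1,0)
Step 8: at (-1,0) — EXIT via top edge, pos 0

Answer: top 0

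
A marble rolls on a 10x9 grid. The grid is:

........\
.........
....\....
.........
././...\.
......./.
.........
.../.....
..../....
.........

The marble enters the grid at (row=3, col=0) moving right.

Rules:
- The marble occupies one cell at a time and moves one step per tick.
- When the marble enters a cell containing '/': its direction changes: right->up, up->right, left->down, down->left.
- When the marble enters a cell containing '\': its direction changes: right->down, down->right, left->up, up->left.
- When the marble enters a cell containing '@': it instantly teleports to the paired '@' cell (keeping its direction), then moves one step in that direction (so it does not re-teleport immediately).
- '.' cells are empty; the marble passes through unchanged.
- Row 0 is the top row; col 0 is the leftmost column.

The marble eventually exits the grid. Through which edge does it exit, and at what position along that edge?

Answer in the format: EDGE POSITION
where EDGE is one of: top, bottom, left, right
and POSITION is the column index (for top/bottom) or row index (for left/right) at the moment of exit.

Step 1: enter (3,0), '.' pass, move right to (3,1)
Step 2: enter (3,1), '.' pass, move right to (3,2)
Step 3: enter (3,2), '.' pass, move right to (3,3)
Step 4: enter (3,3), '.' pass, move right to (3,4)
Step 5: enter (3,4), '.' pass, move right to (3,5)
Step 6: enter (3,5), '.' pass, move right to (3,6)
Step 7: enter (3,6), '.' pass, move right to (3,7)
Step 8: enter (3,7), '.' pass, move right to (3,8)
Step 9: enter (3,8), '.' pass, move right to (3,9)
Step 10: at (3,9) — EXIT via right edge, pos 3

Answer: right 3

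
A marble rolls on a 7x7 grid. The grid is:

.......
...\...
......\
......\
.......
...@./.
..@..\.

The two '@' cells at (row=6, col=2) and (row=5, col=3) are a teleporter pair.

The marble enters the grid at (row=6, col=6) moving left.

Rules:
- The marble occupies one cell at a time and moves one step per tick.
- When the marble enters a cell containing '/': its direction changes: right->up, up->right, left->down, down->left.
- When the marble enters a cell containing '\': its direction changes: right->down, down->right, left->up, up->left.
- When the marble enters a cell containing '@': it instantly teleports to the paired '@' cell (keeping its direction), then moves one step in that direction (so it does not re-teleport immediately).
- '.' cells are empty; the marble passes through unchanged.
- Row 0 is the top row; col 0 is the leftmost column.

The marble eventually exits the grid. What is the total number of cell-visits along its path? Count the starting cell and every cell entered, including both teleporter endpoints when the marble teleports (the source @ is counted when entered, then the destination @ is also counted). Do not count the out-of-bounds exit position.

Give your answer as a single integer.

Step 1: enter (6,6), '.' pass, move left to (6,5)
Step 2: enter (6,5), '\' deflects left->up, move up to (5,5)
Step 3: enter (5,5), '/' deflects up->right, move right to (5,6)
Step 4: enter (5,6), '.' pass, move right to (5,7)
Step 5: at (5,7) — EXIT via right edge, pos 5
Path length (cell visits): 4

Answer: 4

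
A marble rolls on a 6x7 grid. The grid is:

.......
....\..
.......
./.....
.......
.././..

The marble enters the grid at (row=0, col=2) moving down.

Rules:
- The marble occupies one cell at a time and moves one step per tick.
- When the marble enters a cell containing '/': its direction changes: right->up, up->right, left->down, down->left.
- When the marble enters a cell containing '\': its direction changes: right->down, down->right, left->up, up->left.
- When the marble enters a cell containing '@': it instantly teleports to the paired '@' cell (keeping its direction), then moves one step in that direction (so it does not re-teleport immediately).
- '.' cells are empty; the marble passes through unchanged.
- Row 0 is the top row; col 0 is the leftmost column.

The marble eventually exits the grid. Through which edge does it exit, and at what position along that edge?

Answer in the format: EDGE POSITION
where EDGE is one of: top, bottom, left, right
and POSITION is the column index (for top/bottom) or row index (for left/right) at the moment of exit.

Answer: left 5

Derivation:
Step 1: enter (0,2), '.' pass, move down to (1,2)
Step 2: enter (1,2), '.' pass, move down to (2,2)
Step 3: enter (2,2), '.' pass, move down to (3,2)
Step 4: enter (3,2), '.' pass, move down to (4,2)
Step 5: enter (4,2), '.' pass, move down to (5,2)
Step 6: enter (5,2), '/' deflects down->left, move left to (5,1)
Step 7: enter (5,1), '.' pass, move left to (5,0)
Step 8: enter (5,0), '.' pass, move left to (5,-1)
Step 9: at (5,-1) — EXIT via left edge, pos 5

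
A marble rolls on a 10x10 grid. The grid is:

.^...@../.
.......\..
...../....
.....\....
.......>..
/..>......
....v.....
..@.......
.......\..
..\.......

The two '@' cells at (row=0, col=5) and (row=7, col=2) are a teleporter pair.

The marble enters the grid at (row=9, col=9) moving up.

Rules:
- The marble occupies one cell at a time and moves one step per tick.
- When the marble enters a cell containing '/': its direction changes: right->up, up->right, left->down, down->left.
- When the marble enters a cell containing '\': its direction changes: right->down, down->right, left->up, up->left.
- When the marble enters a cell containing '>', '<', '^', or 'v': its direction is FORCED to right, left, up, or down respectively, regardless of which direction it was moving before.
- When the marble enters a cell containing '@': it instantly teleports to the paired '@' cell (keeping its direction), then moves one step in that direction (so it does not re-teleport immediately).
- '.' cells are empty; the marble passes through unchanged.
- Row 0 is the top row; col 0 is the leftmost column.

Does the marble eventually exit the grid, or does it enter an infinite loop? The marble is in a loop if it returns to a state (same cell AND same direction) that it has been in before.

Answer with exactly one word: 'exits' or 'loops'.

Step 1: enter (9,9), '.' pass, move up to (8,9)
Step 2: enter (8,9), '.' pass, move up to (7,9)
Step 3: enter (7,9), '.' pass, move up to (6,9)
Step 4: enter (6,9), '.' pass, move up to (5,9)
Step 5: enter (5,9), '.' pass, move up to (4,9)
Step 6: enter (4,9), '.' pass, move up to (3,9)
Step 7: enter (3,9), '.' pass, move up to (2,9)
Step 8: enter (2,9), '.' pass, move up to (1,9)
Step 9: enter (1,9), '.' pass, move up to (0,9)
Step 10: enter (0,9), '.' pass, move up to (-1,9)
Step 11: at (-1,9) — EXIT via top edge, pos 9

Answer: exits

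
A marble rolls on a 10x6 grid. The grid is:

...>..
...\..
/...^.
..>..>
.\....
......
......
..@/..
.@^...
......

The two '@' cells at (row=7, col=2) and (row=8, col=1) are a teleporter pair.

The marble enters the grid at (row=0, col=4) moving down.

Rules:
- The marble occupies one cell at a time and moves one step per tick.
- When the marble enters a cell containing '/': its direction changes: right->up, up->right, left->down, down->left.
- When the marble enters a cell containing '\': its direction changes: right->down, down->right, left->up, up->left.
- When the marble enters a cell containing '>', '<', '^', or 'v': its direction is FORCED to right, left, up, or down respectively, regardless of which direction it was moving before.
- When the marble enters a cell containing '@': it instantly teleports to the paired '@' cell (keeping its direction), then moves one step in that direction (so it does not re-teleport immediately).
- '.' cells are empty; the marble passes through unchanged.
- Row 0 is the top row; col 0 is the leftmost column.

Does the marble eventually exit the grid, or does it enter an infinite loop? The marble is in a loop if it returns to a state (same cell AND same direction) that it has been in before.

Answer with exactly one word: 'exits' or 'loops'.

Answer: exits

Derivation:
Step 1: enter (0,4), '.' pass, move down to (1,4)
Step 2: enter (1,4), '.' pass, move down to (2,4)
Step 3: enter (2,4), '^' forces down->up, move up to (1,4)
Step 4: enter (1,4), '.' pass, move up to (0,4)
Step 5: enter (0,4), '.' pass, move up to (-1,4)
Step 6: at (-1,4) — EXIT via top edge, pos 4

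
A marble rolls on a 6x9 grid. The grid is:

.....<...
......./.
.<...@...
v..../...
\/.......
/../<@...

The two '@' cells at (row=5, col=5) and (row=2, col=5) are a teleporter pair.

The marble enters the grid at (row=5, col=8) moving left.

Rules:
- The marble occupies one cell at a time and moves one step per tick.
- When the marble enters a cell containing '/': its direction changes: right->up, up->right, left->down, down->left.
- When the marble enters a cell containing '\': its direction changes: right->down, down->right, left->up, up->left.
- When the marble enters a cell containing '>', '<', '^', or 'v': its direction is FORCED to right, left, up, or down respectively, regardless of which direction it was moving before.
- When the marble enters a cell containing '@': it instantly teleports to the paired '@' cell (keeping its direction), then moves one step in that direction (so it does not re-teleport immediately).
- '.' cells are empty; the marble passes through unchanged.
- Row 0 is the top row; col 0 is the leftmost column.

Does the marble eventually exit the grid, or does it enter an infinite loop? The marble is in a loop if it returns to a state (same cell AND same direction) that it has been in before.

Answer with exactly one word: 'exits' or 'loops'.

Step 1: enter (5,8), '.' pass, move left to (5,7)
Step 2: enter (5,7), '.' pass, move left to (5,6)
Step 3: enter (5,6), '.' pass, move left to (5,5)
Step 4: enter (5,5), '@' teleport (5,5)->(2,5), also enter (2,5), move left to (2,4)
Step 5: enter (2,4), '.' pass, move left to (2,3)
Step 6: enter (2,3), '.' pass, move left to (2,2)
Step 7: enter (2,2), '.' pass, move left to (2,1)
Step 8: enter (2,1), '<' forces left->left, move left to (2,0)
Step 9: enter (2,0), '.' pass, move left to (2,-1)
Step 10: at (2,-1) — EXIT via left edge, pos 2

Answer: exits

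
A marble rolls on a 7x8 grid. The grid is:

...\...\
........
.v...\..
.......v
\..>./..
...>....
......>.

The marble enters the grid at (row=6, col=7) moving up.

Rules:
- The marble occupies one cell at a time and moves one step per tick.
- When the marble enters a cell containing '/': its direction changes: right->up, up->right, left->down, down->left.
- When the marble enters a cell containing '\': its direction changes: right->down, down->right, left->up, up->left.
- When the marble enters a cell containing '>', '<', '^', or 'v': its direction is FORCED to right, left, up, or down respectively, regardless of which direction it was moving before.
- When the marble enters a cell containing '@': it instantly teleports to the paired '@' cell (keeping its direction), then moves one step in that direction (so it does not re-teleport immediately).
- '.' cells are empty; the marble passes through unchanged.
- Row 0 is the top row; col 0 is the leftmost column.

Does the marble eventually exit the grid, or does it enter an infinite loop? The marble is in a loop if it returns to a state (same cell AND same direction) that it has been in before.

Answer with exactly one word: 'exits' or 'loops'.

Answer: exits

Derivation:
Step 1: enter (6,7), '.' pass, move up to (5,7)
Step 2: enter (5,7), '.' pass, move up to (4,7)
Step 3: enter (4,7), '.' pass, move up to (3,7)
Step 4: enter (3,7), 'v' forces up->down, move down to (4,7)
Step 5: enter (4,7), '.' pass, move down to (5,7)
Step 6: enter (5,7), '.' pass, move down to (6,7)
Step 7: enter (6,7), '.' pass, move down to (7,7)
Step 8: at (7,7) — EXIT via bottom edge, pos 7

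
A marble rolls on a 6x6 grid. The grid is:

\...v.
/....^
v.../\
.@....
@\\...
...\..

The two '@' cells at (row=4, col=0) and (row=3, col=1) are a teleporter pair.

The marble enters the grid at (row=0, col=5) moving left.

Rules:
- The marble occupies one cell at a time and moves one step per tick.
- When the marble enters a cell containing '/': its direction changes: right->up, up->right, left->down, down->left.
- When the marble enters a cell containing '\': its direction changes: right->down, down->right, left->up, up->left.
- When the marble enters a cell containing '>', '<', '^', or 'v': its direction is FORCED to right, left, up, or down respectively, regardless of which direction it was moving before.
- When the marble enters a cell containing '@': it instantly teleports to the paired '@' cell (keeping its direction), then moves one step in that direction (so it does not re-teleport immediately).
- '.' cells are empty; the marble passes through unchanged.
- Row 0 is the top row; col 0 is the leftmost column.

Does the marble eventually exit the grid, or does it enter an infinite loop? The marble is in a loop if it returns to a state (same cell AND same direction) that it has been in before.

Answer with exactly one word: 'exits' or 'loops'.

Step 1: enter (0,5), '.' pass, move left to (0,4)
Step 2: enter (0,4), 'v' forces left->down, move down to (1,4)
Step 3: enter (1,4), '.' pass, move down to (2,4)
Step 4: enter (2,4), '/' deflects down->left, move left to (2,3)
Step 5: enter (2,3), '.' pass, move left to (2,2)
Step 6: enter (2,2), '.' pass, move left to (2,1)
Step 7: enter (2,1), '.' pass, move left to (2,0)
Step 8: enter (2,0), 'v' forces left->down, move down to (3,0)
Step 9: enter (3,0), '.' pass, move down to (4,0)
Step 10: enter (4,0), '@' teleport (4,0)->(3,1), also enter (3,1), move down to (4,1)
Step 11: enter (4,1), '\' deflects down->right, move right to (4,2)
Step 12: enter (4,2), '\' deflects right->down, move down to (5,2)
Step 13: enter (5,2), '.' pass, move down to (6,2)
Step 14: at (6,2) — EXIT via bottom edge, pos 2

Answer: exits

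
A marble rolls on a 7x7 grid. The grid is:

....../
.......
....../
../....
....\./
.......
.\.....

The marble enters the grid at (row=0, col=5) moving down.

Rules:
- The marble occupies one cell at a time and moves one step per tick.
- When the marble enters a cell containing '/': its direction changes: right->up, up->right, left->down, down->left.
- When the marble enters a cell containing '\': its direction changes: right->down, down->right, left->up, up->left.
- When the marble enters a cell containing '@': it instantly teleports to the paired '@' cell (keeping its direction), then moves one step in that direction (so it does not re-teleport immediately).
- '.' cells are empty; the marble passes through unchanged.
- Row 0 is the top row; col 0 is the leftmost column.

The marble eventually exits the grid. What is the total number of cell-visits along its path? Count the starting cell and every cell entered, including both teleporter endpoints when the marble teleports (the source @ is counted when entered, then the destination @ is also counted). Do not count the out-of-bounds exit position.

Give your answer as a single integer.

Step 1: enter (0,5), '.' pass, move down to (1,5)
Step 2: enter (1,5), '.' pass, move down to (2,5)
Step 3: enter (2,5), '.' pass, move down to (3,5)
Step 4: enter (3,5), '.' pass, move down to (4,5)
Step 5: enter (4,5), '.' pass, move down to (5,5)
Step 6: enter (5,5), '.' pass, move down to (6,5)
Step 7: enter (6,5), '.' pass, move down to (7,5)
Step 8: at (7,5) — EXIT via bottom edge, pos 5
Path length (cell visits): 7

Answer: 7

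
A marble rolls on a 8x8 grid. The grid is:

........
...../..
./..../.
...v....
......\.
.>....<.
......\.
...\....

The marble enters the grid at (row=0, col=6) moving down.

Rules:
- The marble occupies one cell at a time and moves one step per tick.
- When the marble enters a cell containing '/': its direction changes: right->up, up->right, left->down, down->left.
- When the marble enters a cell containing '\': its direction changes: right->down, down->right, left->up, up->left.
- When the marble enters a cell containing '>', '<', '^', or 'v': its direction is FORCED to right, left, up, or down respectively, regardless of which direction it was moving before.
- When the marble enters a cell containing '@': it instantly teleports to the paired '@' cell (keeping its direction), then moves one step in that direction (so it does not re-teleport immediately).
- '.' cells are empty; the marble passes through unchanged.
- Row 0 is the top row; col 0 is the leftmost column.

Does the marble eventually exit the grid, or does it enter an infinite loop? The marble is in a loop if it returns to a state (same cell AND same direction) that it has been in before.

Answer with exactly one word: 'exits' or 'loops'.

Step 1: enter (0,6), '.' pass, move down to (1,6)
Step 2: enter (1,6), '.' pass, move down to (2,6)
Step 3: enter (2,6), '/' deflects down->left, move left to (2,5)
Step 4: enter (2,5), '.' pass, move left to (2,4)
Step 5: enter (2,4), '.' pass, move left to (2,3)
Step 6: enter (2,3), '.' pass, move left to (2,2)
Step 7: enter (2,2), '.' pass, move left to (2,1)
Step 8: enter (2,1), '/' deflects left->down, move down to (3,1)
Step 9: enter (3,1), '.' pass, move down to (4,1)
Step 10: enter (4,1), '.' pass, move down to (5,1)
Step 11: enter (5,1), '>' forces down->right, move right to (5,2)
Step 12: enter (5,2), '.' pass, move right to (5,3)
Step 13: enter (5,3), '.' pass, move right to (5,4)
Step 14: enter (5,4), '.' pass, move right to (5,5)
Step 15: enter (5,5), '.' pass, move right to (5,6)
Step 16: enter (5,6), '<' forces right->left, move left to (5,5)
Step 17: enter (5,5), '.' pass, move left to (5,4)
Step 18: enter (5,4), '.' pass, move left to (5,3)
Step 19: enter (5,3), '.' pass, move left to (5,2)
Step 20: enter (5,2), '.' pass, move left to (5,1)
Step 21: enter (5,1), '>' forces left->right, move right to (5,2)
Step 22: at (5,2) dir=right — LOOP DETECTED (seen before)

Answer: loops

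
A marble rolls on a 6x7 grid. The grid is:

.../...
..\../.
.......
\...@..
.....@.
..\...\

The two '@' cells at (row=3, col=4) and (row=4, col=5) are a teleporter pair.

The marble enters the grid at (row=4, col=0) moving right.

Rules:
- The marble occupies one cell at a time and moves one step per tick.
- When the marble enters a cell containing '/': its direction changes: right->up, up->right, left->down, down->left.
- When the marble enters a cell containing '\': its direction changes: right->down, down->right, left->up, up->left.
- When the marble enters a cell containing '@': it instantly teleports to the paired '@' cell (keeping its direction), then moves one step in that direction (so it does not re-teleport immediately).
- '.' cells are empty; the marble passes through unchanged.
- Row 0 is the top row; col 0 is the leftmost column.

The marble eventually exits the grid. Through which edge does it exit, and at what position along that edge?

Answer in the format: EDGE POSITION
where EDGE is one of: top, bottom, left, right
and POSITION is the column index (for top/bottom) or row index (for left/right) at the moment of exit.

Step 1: enter (4,0), '.' pass, move right to (4,1)
Step 2: enter (4,1), '.' pass, move right to (4,2)
Step 3: enter (4,2), '.' pass, move right to (4,3)
Step 4: enter (4,3), '.' pass, move right to (4,4)
Step 5: enter (4,4), '.' pass, move right to (4,5)
Step 6: enter (4,5), '@' teleport (4,5)->(3,4), also enter (3,4), move right to (3,5)
Step 7: enter (3,5), '.' pass, move right to (3,6)
Step 8: enter (3,6), '.' pass, move right to (3,7)
Step 9: at (3,7) — EXIT via right edge, pos 3

Answer: right 3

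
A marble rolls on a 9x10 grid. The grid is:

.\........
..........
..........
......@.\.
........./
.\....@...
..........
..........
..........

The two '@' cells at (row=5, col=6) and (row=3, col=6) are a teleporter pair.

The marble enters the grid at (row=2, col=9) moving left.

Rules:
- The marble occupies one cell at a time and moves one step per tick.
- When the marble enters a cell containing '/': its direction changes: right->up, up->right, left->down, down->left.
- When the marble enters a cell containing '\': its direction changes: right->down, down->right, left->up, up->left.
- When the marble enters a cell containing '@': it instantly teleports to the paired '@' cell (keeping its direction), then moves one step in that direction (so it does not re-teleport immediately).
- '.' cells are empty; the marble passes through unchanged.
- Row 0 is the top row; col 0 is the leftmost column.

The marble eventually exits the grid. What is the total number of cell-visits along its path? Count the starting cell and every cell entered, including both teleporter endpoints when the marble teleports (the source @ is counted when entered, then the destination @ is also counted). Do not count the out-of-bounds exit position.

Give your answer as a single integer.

Answer: 10

Derivation:
Step 1: enter (2,9), '.' pass, move left to (2,8)
Step 2: enter (2,8), '.' pass, move left to (2,7)
Step 3: enter (2,7), '.' pass, move left to (2,6)
Step 4: enter (2,6), '.' pass, move left to (2,5)
Step 5: enter (2,5), '.' pass, move left to (2,4)
Step 6: enter (2,4), '.' pass, move left to (2,3)
Step 7: enter (2,3), '.' pass, move left to (2,2)
Step 8: enter (2,2), '.' pass, move left to (2,1)
Step 9: enter (2,1), '.' pass, move left to (2,0)
Step 10: enter (2,0), '.' pass, move left to (2,-1)
Step 11: at (2,-1) — EXIT via left edge, pos 2
Path length (cell visits): 10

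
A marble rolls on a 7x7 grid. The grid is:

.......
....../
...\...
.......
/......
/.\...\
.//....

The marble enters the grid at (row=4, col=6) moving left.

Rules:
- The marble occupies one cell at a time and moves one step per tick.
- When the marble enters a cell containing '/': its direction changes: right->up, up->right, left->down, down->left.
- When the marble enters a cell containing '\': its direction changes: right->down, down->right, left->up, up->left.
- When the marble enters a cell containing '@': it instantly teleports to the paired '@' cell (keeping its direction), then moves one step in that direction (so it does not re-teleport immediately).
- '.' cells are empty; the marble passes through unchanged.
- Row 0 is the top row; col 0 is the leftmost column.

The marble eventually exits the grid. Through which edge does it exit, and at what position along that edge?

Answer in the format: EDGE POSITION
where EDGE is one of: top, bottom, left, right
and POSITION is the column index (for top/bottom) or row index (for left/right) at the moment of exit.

Step 1: enter (4,6), '.' pass, move left to (4,5)
Step 2: enter (4,5), '.' pass, move left to (4,4)
Step 3: enter (4,4), '.' pass, move left to (4,3)
Step 4: enter (4,3), '.' pass, move left to (4,2)
Step 5: enter (4,2), '.' pass, move left to (4,1)
Step 6: enter (4,1), '.' pass, move left to (4,0)
Step 7: enter (4,0), '/' deflects left->down, move down to (5,0)
Step 8: enter (5,0), '/' deflects down->left, move left to (5,-1)
Step 9: at (5,-1) — EXIT via left edge, pos 5

Answer: left 5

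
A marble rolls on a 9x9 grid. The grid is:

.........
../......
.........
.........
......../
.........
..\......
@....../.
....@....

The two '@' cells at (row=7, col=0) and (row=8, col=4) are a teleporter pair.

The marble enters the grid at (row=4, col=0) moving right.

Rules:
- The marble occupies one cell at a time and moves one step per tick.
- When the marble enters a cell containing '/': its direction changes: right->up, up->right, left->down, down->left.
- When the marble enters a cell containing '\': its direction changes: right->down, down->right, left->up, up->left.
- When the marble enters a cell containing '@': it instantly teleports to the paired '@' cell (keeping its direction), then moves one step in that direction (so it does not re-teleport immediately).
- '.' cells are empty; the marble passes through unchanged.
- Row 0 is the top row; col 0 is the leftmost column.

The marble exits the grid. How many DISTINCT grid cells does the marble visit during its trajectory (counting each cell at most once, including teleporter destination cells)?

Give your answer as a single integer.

Answer: 13

Derivation:
Step 1: enter (4,0), '.' pass, move right to (4,1)
Step 2: enter (4,1), '.' pass, move right to (4,2)
Step 3: enter (4,2), '.' pass, move right to (4,3)
Step 4: enter (4,3), '.' pass, move right to (4,4)
Step 5: enter (4,4), '.' pass, move right to (4,5)
Step 6: enter (4,5), '.' pass, move right to (4,6)
Step 7: enter (4,6), '.' pass, move right to (4,7)
Step 8: enter (4,7), '.' pass, move right to (4,8)
Step 9: enter (4,8), '/' deflects right->up, move up to (3,8)
Step 10: enter (3,8), '.' pass, move up to (2,8)
Step 11: enter (2,8), '.' pass, move up to (1,8)
Step 12: enter (1,8), '.' pass, move up to (0,8)
Step 13: enter (0,8), '.' pass, move up to (-1,8)
Step 14: at (-1,8) — EXIT via top edge, pos 8
Distinct cells visited: 13 (path length 13)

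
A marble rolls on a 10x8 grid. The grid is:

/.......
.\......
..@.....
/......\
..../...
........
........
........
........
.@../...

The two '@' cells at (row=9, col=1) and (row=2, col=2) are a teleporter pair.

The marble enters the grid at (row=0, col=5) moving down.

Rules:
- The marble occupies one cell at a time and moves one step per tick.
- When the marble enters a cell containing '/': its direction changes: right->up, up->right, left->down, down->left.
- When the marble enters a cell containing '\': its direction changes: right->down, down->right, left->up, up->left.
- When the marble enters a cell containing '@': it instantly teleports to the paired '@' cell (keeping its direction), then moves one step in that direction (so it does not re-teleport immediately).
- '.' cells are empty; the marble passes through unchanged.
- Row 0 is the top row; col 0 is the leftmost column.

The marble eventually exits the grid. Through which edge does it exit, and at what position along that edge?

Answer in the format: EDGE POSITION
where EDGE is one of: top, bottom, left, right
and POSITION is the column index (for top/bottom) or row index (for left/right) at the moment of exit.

Step 1: enter (0,5), '.' pass, move down to (1,5)
Step 2: enter (1,5), '.' pass, move down to (2,5)
Step 3: enter (2,5), '.' pass, move down to (3,5)
Step 4: enter (3,5), '.' pass, move down to (4,5)
Step 5: enter (4,5), '.' pass, move down to (5,5)
Step 6: enter (5,5), '.' pass, move down to (6,5)
Step 7: enter (6,5), '.' pass, move down to (7,5)
Step 8: enter (7,5), '.' pass, move down to (8,5)
Step 9: enter (8,5), '.' pass, move down to (9,5)
Step 10: enter (9,5), '.' pass, move down to (10,5)
Step 11: at (10,5) — EXIT via bottom edge, pos 5

Answer: bottom 5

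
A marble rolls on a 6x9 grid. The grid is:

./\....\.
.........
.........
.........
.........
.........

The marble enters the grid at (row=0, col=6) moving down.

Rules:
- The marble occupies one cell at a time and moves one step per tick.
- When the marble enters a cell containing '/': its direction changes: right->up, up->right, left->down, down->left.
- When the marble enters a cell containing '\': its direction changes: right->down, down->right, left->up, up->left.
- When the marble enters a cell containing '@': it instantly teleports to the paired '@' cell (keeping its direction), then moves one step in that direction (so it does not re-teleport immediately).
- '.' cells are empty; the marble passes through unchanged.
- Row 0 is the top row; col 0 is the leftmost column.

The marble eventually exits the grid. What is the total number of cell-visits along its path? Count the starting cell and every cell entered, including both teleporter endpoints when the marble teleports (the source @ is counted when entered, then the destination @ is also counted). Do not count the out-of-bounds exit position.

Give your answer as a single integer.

Step 1: enter (0,6), '.' pass, move down to (1,6)
Step 2: enter (1,6), '.' pass, move down to (2,6)
Step 3: enter (2,6), '.' pass, move down to (3,6)
Step 4: enter (3,6), '.' pass, move down to (4,6)
Step 5: enter (4,6), '.' pass, move down to (5,6)
Step 6: enter (5,6), '.' pass, move down to (6,6)
Step 7: at (6,6) — EXIT via bottom edge, pos 6
Path length (cell visits): 6

Answer: 6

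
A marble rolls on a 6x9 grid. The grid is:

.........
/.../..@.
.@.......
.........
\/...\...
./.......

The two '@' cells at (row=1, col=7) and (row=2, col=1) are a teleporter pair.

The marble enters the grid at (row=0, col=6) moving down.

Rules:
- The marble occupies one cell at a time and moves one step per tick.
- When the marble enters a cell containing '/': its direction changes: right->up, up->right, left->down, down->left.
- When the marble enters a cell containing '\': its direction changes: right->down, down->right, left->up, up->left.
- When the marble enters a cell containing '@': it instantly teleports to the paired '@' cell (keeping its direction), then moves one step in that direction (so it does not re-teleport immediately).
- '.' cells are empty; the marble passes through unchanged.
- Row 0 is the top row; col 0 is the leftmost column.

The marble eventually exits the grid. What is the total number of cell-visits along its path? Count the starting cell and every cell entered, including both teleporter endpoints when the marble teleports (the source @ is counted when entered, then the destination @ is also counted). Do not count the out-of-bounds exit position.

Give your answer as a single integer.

Answer: 6

Derivation:
Step 1: enter (0,6), '.' pass, move down to (1,6)
Step 2: enter (1,6), '.' pass, move down to (2,6)
Step 3: enter (2,6), '.' pass, move down to (3,6)
Step 4: enter (3,6), '.' pass, move down to (4,6)
Step 5: enter (4,6), '.' pass, move down to (5,6)
Step 6: enter (5,6), '.' pass, move down to (6,6)
Step 7: at (6,6) — EXIT via bottom edge, pos 6
Path length (cell visits): 6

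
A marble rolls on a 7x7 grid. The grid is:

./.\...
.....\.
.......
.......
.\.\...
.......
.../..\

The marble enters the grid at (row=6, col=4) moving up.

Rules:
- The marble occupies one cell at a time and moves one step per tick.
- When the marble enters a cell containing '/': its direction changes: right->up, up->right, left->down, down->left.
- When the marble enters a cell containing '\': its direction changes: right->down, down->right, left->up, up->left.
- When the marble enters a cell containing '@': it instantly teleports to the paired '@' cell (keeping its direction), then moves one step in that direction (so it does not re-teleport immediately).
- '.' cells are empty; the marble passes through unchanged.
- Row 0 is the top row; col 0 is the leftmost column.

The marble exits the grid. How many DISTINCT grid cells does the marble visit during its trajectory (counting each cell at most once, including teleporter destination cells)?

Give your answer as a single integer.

Answer: 7

Derivation:
Step 1: enter (6,4), '.' pass, move up to (5,4)
Step 2: enter (5,4), '.' pass, move up to (4,4)
Step 3: enter (4,4), '.' pass, move up to (3,4)
Step 4: enter (3,4), '.' pass, move up to (2,4)
Step 5: enter (2,4), '.' pass, move up to (1,4)
Step 6: enter (1,4), '.' pass, move up to (0,4)
Step 7: enter (0,4), '.' pass, move up to (-1,4)
Step 8: at (-1,4) — EXIT via top edge, pos 4
Distinct cells visited: 7 (path length 7)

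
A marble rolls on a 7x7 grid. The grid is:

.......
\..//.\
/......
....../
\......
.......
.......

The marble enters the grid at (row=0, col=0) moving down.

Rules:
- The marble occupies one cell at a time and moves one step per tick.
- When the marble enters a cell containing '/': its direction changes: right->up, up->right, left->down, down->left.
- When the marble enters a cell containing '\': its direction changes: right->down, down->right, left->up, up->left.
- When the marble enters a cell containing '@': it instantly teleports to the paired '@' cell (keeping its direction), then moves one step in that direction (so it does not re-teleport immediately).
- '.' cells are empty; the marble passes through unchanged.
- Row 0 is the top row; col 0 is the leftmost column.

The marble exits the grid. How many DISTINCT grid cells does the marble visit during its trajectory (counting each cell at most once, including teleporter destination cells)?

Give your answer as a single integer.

Step 1: enter (0,0), '.' pass, move down to (1,0)
Step 2: enter (1,0), '\' deflects down->right, move right to (1,1)
Step 3: enter (1,1), '.' pass, move right to (1,2)
Step 4: enter (1,2), '.' pass, move right to (1,3)
Step 5: enter (1,3), '/' deflects right->up, move up to (0,3)
Step 6: enter (0,3), '.' pass, move up to (-1,3)
Step 7: at (-1,3) — EXIT via top edge, pos 3
Distinct cells visited: 6 (path length 6)

Answer: 6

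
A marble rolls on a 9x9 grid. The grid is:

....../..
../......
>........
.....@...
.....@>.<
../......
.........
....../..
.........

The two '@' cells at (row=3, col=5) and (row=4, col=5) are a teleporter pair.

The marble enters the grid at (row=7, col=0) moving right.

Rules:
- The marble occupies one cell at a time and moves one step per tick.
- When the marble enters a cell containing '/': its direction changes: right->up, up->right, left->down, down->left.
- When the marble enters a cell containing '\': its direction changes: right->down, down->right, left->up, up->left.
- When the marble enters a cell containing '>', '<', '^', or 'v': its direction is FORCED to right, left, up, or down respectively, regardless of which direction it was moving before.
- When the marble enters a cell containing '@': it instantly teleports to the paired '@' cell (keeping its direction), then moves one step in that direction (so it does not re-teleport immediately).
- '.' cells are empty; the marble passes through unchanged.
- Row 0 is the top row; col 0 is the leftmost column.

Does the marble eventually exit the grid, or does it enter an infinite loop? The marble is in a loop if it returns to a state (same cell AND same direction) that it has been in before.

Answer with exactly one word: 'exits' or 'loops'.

Step 1: enter (7,0), '.' pass, move right to (7,1)
Step 2: enter (7,1), '.' pass, move right to (7,2)
Step 3: enter (7,2), '.' pass, move right to (7,3)
Step 4: enter (7,3), '.' pass, move right to (7,4)
Step 5: enter (7,4), '.' pass, move right to (7,5)
Step 6: enter (7,5), '.' pass, move right to (7,6)
Step 7: enter (7,6), '/' deflects right->up, move up to (6,6)
Step 8: enter (6,6), '.' pass, move up to (5,6)
Step 9: enter (5,6), '.' pass, move up to (4,6)
Step 10: enter (4,6), '>' forces up->right, move right to (4,7)
Step 11: enter (4,7), '.' pass, move right to (4,8)
Step 12: enter (4,8), '<' forces right->left, move left to (4,7)
Step 13: enter (4,7), '.' pass, move left to (4,6)
Step 14: enter (4,6), '>' forces left->right, move right to (4,7)
Step 15: at (4,7) dir=right — LOOP DETECTED (seen before)

Answer: loops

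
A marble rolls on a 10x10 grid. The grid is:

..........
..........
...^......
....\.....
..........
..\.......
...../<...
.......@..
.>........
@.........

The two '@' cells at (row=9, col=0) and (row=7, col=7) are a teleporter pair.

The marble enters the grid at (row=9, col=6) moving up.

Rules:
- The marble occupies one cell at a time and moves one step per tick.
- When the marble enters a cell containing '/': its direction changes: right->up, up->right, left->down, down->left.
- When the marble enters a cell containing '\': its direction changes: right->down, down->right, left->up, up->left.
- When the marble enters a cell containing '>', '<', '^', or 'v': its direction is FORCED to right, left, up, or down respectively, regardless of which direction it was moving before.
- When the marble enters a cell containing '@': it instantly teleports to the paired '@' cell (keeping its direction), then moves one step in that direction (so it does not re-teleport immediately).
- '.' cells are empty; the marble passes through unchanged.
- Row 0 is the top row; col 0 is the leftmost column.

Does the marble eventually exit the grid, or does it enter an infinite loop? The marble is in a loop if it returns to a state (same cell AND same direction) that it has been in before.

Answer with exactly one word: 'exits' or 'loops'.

Answer: exits

Derivation:
Step 1: enter (9,6), '.' pass, move up to (8,6)
Step 2: enter (8,6), '.' pass, move up to (7,6)
Step 3: enter (7,6), '.' pass, move up to (6,6)
Step 4: enter (6,6), '<' forces up->left, move left to (6,5)
Step 5: enter (6,5), '/' deflects left->down, move down to (7,5)
Step 6: enter (7,5), '.' pass, move down to (8,5)
Step 7: enter (8,5), '.' pass, move down to (9,5)
Step 8: enter (9,5), '.' pass, move down to (10,5)
Step 9: at (10,5) — EXIT via bottom edge, pos 5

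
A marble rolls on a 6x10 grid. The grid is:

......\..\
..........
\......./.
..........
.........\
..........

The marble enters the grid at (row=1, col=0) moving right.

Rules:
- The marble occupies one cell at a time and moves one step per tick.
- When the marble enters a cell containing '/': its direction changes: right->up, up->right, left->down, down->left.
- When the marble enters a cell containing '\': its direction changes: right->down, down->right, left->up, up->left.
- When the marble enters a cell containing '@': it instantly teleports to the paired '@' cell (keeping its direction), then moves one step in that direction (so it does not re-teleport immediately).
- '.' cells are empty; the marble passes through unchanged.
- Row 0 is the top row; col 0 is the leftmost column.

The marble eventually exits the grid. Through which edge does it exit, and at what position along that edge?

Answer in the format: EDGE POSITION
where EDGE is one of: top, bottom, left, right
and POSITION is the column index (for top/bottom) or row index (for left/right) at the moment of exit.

Step 1: enter (1,0), '.' pass, move right to (1,1)
Step 2: enter (1,1), '.' pass, move right to (1,2)
Step 3: enter (1,2), '.' pass, move right to (1,3)
Step 4: enter (1,3), '.' pass, move right to (1,4)
Step 5: enter (1,4), '.' pass, move right to (1,5)
Step 6: enter (1,5), '.' pass, move right to (1,6)
Step 7: enter (1,6), '.' pass, move right to (1,7)
Step 8: enter (1,7), '.' pass, move right to (1,8)
Step 9: enter (1,8), '.' pass, move right to (1,9)
Step 10: enter (1,9), '.' pass, move right to (1,10)
Step 11: at (1,10) — EXIT via right edge, pos 1

Answer: right 1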